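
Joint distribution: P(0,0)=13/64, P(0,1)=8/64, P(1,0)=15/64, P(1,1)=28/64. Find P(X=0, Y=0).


Read from table: P(X=0, Y=0) = 13/64

13/64


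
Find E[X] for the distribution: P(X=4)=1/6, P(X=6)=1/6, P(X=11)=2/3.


E[X] = sum(x * P(x))
= 4*1/6 + 6*1/6 + 11*2/3
= 9

9


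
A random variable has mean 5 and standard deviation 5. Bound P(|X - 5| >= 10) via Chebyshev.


k = 10/5 = 2
Chebyshev: P(|X-mu| >= k*sigma) <= 1/k^2 = 1/2^2 = 1/4

1/4


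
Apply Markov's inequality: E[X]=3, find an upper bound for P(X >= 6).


Markov: P(X >= a) <= E[X]/a
P(X >= 6) <= 3/6 = 1/2

1/2


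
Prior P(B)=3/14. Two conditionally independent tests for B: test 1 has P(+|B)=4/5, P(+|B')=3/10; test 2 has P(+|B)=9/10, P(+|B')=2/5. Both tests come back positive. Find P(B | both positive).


After test 1: P(+) = 4/5*3/14 + 3/10*11/14 = 57/140
P(B|+) = (6/35)/(57/140) = 8/19
After test 2 (use post1 as new prior): P(+) = 9/10*8/19 + 2/5*11/19 = 58/95
P(B|+,+) = (36/95)/(58/95) = 18/29

18/29


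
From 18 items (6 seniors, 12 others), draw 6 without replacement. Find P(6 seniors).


P(X=6) = C(6,6)*C(12,0) / C(18,6)
= 1*1 / 18564
= 1/18564

1/18564


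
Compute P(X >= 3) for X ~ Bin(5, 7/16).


P(X>=3) = P(X=3) + P(X=4) + P(X=5)
= 138915/524288 + 108045/1048576 + 16807/1048576
= 201341/524288

201341/524288


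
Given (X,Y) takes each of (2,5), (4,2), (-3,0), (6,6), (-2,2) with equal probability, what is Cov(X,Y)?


E[X]=7/5, E[Y]=3, E[XY]=10
Cov(X,Y) = E[XY] - E[X]E[Y] = 10 - 7/5*3 = 29/5

29/5


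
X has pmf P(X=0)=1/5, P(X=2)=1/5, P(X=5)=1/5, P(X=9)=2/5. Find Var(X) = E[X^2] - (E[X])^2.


E[X] = 5, E[X^2] = 191/5
Var(X) = E[X^2] - (E[X])^2 = 191/5 - (5)^2 = 66/5

66/5


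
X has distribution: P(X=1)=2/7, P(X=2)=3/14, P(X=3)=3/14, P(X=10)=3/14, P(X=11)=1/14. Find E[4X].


E[4X] = sum(g(x)*P(x))
= 4*2/7 + 8*3/14 + 12*3/14 + 40*3/14 + 44*1/14
= 120/7

120/7


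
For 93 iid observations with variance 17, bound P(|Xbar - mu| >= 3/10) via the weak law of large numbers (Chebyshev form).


Var(Xbar) = Var(X)/n = 17/93
Chebyshev: P(|Xbar-mu| >= 3/10) <= Var(Xbar)/(3/10)^2 = (17/93)/(9/100) = 1700/837
Bound exceeds 1, so trivial bound: 1

1


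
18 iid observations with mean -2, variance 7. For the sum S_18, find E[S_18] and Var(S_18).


E[S_n] = n*mu = 18*-2 = -36
Var(S_n) = n*sigma^2 = 18*7 = 126

E[S_18]=-36, Var(S_18)=126


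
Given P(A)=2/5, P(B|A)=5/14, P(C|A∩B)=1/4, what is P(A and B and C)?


P(A∩B∩C) = P(A) * P(B|A) * P(C|A∩B)
= 2/5 * 5/14 * 1/4
= 1/7 * 1/4 = 1/28

1/28


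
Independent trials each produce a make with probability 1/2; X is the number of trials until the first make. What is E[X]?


For geometric (trials until first success), E[X] = 1/p = 1/(1/2) = 2

2


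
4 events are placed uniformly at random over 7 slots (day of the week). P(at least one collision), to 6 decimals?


P(all different) = prod((7-i)/7 for i=0..3) = 0.349854
P(at least one match) = 1 - 0.349854 = 0.650146

0.650146


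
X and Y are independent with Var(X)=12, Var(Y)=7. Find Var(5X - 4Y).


Independence => Cov(X,Y)=0
Var(5X - 4Y) = 5^2*Var(X) + (-4)^2*Var(Y)
= 25*12 + 16*7 = 412

412


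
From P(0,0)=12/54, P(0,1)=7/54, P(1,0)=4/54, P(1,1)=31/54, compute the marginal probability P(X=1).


P(X=1) = P(1,0)+P(1,1) = 4/54 + 31/54 = 35/54

35/54


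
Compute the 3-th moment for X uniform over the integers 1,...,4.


E[X^3] = (1/4) * sum(x^3 for x=1..4)
= 100/4 = 25

25


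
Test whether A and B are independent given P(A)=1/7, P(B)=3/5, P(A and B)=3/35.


P(A)*P(B) = 1/7*3/5 = 3/35
P(A∩B) = 3/35, which equals P(A)P(B), so independent

Yes, A and B are independent


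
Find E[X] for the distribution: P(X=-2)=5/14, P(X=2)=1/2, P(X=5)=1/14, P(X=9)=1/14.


E[X] = sum(x * P(x))
= -2*5/14 + 2*1/2 + 5*1/14 + 9*1/14
= 9/7

9/7


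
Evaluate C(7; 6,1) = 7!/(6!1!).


7! = 5040
Denominator: 6!=720 * 1!=1
Coefficient = 5040 / 720 = 7

7


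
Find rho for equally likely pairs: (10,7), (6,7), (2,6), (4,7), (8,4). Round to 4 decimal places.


Cov(X,Y) = -0.4000, Var(X) = 8.0000, Var(Y) = 1.3600
rho = Cov/(sqrt(VarX)*sqrt(VarY)) = -0.1213

-0.1213


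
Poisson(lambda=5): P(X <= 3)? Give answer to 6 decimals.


P(X<=3) = e^(-5)*5^0/0! + e^(-5)*5^1/1! + e^(-5)*5^2/2! + e^(-5)*5^3/3!
≈ 0.0067379470 + 0.0336897350 + 0.0842243375 + 0.1403738958
= 0.2650259153
≈ 0.265026

0.265026


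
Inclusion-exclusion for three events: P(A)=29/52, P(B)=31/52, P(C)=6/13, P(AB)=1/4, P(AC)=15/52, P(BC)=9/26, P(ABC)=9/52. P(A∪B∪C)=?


P(A∪B∪C) = P(A)+P(B)+P(C) - P(AB)-P(AC)-P(BC) + P(ABC)
= 29/52+31/52+6/13 - 1/4-15/52-9/26 + 9/52
= 47/52

47/52


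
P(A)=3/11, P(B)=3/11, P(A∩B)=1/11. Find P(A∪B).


P(A∪B) = P(A) + P(B) - P(A∩B)
= 3/11 + 3/11 - 1/11 = 5/11

5/11


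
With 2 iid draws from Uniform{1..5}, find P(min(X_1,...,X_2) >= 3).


P(min >= 3) = P(all X_i >= 3) = (P(X_1 >= 3))^2
= (3/5)^2 = 9/25

9/25


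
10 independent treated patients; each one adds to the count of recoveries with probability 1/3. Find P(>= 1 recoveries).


P(at least one) = 1 - P(none)
P(none) = (1 - 1/3)^10 = (2/3)^10 = 1024/59049
P(at least one) = 1 - 1024/59049 = 58025/59049

58025/59049


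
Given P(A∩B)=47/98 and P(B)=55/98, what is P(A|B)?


P(A|B) = P(A∩B)/P(B) = (47/98)/(55/98) = 47/55

47/55


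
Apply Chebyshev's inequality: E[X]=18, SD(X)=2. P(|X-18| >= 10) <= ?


k = 10/2 = 5
Chebyshev: P(|X-mu| >= k*sigma) <= 1/k^2 = 1/5^2 = 1/25

1/25


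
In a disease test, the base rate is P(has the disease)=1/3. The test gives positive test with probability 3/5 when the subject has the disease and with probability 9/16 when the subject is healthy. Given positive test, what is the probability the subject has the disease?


P(A) = P(A|B)P(B) + P(A|B')P(B') = 3/5*1/3 + 9/16*2/3 = 23/40
P(B|A) = P(A|B)P(B)/P(A) = (1/5)/(23/40) = 8/23

8/23


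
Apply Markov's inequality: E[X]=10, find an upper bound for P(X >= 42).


Markov: P(X >= a) <= E[X]/a
P(X >= 42) <= 10/42 = 5/21

5/21


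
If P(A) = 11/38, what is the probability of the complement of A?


P(A') = 1 - P(A) = 1 - 11/38 = 27/38

27/38


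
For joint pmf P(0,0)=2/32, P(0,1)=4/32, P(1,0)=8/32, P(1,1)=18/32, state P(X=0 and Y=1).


Read from table: P(X=0, Y=1) = 4/32 = 1/8

1/8


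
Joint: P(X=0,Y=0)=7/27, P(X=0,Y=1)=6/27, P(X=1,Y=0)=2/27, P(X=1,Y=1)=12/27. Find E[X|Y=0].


P(Y=0) = 9/27
E[X|Y=0] = (0*7 + 1*2)/9 = 2/9

2/9


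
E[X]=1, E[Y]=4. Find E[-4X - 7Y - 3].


E[-4X - 7Y - 3] = -4*E[X] - 7*E[Y] - 3
= (-4)*(1) + (-7)*(4) + (-3)
= -4 - 28 - 3 = -35

-35


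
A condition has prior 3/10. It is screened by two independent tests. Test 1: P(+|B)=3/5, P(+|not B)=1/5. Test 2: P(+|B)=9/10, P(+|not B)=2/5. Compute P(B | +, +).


After test 1: P(+) = 3/5*3/10 + 1/5*7/10 = 8/25
P(B|+) = (9/50)/(8/25) = 9/16
After test 2 (use post1 as new prior): P(+) = 9/10*9/16 + 2/5*7/16 = 109/160
P(B|+,+) = (81/160)/(109/160) = 81/109

81/109


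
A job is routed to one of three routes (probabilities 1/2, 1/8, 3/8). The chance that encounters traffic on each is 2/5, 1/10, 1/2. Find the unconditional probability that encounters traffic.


P(A) = P(A|B1)P(B1) + P(A|B2)P(B2) + P(A|B3)P(B3)
= 2/5*1/2 + 1/10*1/8 + 1/2*3/8
= 1/5 + 1/80 + 3/16 = 2/5

2/5


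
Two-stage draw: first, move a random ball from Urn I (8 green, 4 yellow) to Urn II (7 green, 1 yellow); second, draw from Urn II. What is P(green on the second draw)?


P(transfer green) = 8/12 = 2/3; P(transfer yellow) = 1/3
If green transferred: Urn II has 8 green of 9, so P(green|green moved) = 8/9
If yellow transferred: Urn II has 7 green of 9, so P(green|yellow moved) = 7/9
By total probability: P(green) = 2/3*8/9 + 1/3*7/9 = 23/27

23/27


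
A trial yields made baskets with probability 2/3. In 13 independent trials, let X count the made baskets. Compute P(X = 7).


P(X=7) = C(13,7) * p^7 * (1-p)^6
= 1716 * 128/2187 * 1/729
= 73216/531441

73216/531441


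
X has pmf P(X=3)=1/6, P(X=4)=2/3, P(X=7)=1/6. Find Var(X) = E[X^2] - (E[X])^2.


E[X] = 13/3, E[X^2] = 61/3
Var(X) = E[X^2] - (E[X])^2 = 61/3 - (13/3)^2 = 14/9

14/9


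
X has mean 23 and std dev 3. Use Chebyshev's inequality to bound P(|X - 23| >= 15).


k = 15/3 = 5
Chebyshev: P(|X-mu| >= k*sigma) <= 1/k^2 = 1/5^2 = 1/25

1/25


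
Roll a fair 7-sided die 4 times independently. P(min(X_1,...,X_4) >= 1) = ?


P(min >= 1) = P(all X_i >= 1) = (P(X_1 >= 1))^4
= (7/7)^4 = 1^4 = 1

1


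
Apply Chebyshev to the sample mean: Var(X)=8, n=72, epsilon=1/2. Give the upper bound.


Var(Xbar) = Var(X)/n = 8/72
Chebyshev: P(|Xbar-mu| >= 1/2) <= Var(Xbar)/(1/2)^2 = (1/9)/(1/4) = 4/9

4/9


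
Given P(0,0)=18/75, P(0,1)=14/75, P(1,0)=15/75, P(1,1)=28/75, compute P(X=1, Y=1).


Read from table: P(X=1, Y=1) = 28/75

28/75


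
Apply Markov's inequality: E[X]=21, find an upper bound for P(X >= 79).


Markov: P(X >= a) <= E[X]/a
P(X >= 79) <= 21/79

21/79


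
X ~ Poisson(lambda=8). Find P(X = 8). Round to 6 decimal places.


P(X=8) = e^(-8) * 8^8 / 8!
≈ 0.0003354626279 * 16777216 / 40320
≈ 0.139587

0.139587


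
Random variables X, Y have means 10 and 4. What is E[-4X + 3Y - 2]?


E[-4X + 3Y - 2] = -4*E[X] + 3*E[Y] - 2
= (-4)*(10) + (3)*(4) + (-2)
= -40 + 12 - 2 = -30

-30


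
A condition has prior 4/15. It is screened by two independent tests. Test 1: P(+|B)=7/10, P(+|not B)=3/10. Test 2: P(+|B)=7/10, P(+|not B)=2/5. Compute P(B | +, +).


After test 1: P(+) = 7/10*4/15 + 3/10*11/15 = 61/150
P(B|+) = (14/75)/(61/150) = 28/61
After test 2 (use post1 as new prior): P(+) = 7/10*28/61 + 2/5*33/61 = 164/305
P(B|+,+) = (98/305)/(164/305) = 49/82

49/82


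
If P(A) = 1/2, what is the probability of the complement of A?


P(A') = 1 - P(A) = 1 - 1/2 = 1/2

1/2


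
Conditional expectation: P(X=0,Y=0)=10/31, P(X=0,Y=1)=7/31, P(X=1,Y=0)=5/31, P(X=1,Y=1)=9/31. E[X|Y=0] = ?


P(Y=0) = 15/31
E[X|Y=0] = (0*10 + 1*5)/15 = 5/15 = 1/3

1/3


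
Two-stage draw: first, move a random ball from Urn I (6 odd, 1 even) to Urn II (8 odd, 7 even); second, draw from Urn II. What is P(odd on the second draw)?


P(transfer odd) = 6/7; P(transfer even) = 1/7
If odd transferred: Urn II has 9 odd of 16, so P(odd|odd moved) = 9/16
If even transferred: Urn II has 8 odd of 16, so P(odd|even moved) = 1/2
By total probability: P(odd) = 6/7*9/16 + 1/7*1/2 = 31/56

31/56


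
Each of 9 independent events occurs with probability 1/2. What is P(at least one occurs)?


P(at least one) = 1 - P(none)
P(none) = (1 - 1/2)^9 = (1/2)^9 = 1/512
P(at least one) = 1 - 1/512 = 511/512

511/512


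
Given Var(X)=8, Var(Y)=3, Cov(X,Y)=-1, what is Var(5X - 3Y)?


Var(5X - 3Y) = 5^2*Var(X) + (-3)^2*Var(Y) + 2*5*(-3)*Cov(X,Y)
= 25*8 + 9*3 - 30*(-1)
= 200 + 27 + 30 = 257

257


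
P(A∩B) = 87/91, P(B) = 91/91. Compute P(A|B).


P(A|B) = P(A∩B)/P(B) = (87/91)/(91/91) = 87/91

87/91


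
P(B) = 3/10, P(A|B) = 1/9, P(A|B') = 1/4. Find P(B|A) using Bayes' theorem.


P(A) = P(A|B)P(B) + P(A|B')P(B') = 1/9*3/10 + 1/4*7/10 = 5/24
P(B|A) = P(A|B)P(B)/P(A) = (1/30)/(5/24) = 4/25

4/25


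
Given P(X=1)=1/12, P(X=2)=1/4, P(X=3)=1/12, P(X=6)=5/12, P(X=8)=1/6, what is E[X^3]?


E[X^3] = sum(g(x)*P(x))
= 1*1/12 + 8*1/4 + 27*1/12 + 216*5/12 + 512*1/6
= 539/3

539/3


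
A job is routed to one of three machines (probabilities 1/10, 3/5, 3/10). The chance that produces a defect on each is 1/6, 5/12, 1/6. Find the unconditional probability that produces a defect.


P(A) = P(A|B1)P(B1) + P(A|B2)P(B2) + P(A|B3)P(B3)
= 1/6*1/10 + 5/12*3/5 + 1/6*3/10
= 1/60 + 1/4 + 1/20 = 19/60

19/60


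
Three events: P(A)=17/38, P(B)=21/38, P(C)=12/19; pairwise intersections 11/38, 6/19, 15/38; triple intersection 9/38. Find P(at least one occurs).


P(A∪B∪C) = P(A)+P(B)+P(C) - P(AB)-P(AC)-P(BC) + P(ABC)
= 17/38+21/38+12/19 - 11/38-6/19-15/38 + 9/38
= 33/38

33/38


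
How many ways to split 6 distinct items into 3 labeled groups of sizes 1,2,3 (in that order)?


6! = 720
Denominator: 1!=1 * 2!=2 * 3!=6
Coefficient = 720 / 12 = 60

60


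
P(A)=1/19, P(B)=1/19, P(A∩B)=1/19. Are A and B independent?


P(A)*P(B) = 1/19*1/19 = 1/361
P(A∩B) = 1/19 != 1/361, so not independent

No, A and B are not independent


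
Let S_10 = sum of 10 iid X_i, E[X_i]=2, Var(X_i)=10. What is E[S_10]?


E[S_n] = n*E[X_1] = 10*2 = 20

20


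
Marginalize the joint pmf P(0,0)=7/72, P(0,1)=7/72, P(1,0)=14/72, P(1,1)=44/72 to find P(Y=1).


P(Y=1) = P(0,1)+P(1,1) = 7/72 + 44/72 = 51/72 = 17/24

17/24


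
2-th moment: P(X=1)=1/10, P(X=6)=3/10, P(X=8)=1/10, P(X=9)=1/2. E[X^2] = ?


E[X^2] = sum(x^2 * P(x))
= 1*1/10 + 36*3/10 + 64*1/10 + 81*1/2
= 289/5

289/5


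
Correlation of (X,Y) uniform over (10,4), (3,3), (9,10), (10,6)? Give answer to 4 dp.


Cov(X,Y) = 3.7500, Var(X) = 8.5000, Var(Y) = 7.1875
rho = Cov/(sqrt(VarX)*sqrt(VarY)) = 0.4798

0.4798


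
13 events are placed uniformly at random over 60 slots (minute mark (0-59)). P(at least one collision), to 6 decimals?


P(all different) = prod((60-i)/60 for i=0..12) = 0.246343
P(at least one match) = 1 - 0.246343 = 0.753657

0.753657


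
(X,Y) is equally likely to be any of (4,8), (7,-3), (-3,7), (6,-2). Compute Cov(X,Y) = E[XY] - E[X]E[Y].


E[X]=7/2, E[Y]=5/2, E[XY]=-11/2
Cov(X,Y) = E[XY] - E[X]E[Y] = -11/2 - 7/2*5/2 = -57/4

-57/4


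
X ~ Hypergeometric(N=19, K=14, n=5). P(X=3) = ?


P(X=3) = C(14,3)*C(5,2) / C(19,5)
= 364*10 / 11628
= 3640/11628 = 910/2907

910/2907


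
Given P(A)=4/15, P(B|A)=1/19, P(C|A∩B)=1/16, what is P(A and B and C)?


P(A∩B∩C) = P(A) * P(B|A) * P(C|A∩B)
= 4/15 * 1/19 * 1/16
= 4/285 * 1/16 = 1/1140

1/1140


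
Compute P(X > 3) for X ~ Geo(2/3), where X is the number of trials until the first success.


P(X > 3) = P(first 3 trials all fail) = (1-p)^3 = (1/3)^3 = 1/27

1/27


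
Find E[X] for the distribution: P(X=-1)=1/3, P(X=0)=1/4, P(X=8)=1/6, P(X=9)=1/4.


E[X] = sum(x * P(x))
= -1*1/3 + 0*1/4 + 8*1/6 + 9*1/4
= 13/4

13/4


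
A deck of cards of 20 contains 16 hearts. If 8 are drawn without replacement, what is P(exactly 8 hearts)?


P(X=8) = C(16,8)*C(4,0) / C(20,8)
= 12870*1 / 125970
= 12870/125970 = 33/323

33/323


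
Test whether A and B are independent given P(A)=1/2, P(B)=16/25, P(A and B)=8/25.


P(A)*P(B) = 1/2*16/25 = 8/25
P(A∩B) = 8/25, which equals P(A)P(B), so independent

Yes, A and B are independent


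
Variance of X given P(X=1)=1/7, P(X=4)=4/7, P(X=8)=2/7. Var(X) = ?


E[X] = 33/7, E[X^2] = 193/7
Var(X) = E[X^2] - (E[X])^2 = 193/7 - (33/7)^2 = 262/49

262/49


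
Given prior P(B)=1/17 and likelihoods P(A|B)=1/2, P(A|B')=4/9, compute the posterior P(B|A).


P(A) = P(A|B)P(B) + P(A|B')P(B') = 1/2*1/17 + 4/9*16/17 = 137/306
P(B|A) = P(A|B)P(B)/P(A) = (1/34)/(137/306) = 9/137

9/137


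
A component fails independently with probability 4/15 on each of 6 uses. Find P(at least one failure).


P(at least one) = 1 - P(none)
P(none) = (1 - 4/15)^6 = (11/15)^6 = 1771561/11390625
P(at least one) = 1 - 1771561/11390625 = 9619064/11390625

9619064/11390625


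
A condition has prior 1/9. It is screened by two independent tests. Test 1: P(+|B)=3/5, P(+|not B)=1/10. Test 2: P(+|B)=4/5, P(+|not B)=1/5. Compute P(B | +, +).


After test 1: P(+) = 3/5*1/9 + 1/10*8/9 = 7/45
P(B|+) = (1/15)/(7/45) = 3/7
After test 2 (use post1 as new prior): P(+) = 4/5*3/7 + 1/5*4/7 = 16/35
P(B|+,+) = (12/35)/(16/35) = 3/4

3/4


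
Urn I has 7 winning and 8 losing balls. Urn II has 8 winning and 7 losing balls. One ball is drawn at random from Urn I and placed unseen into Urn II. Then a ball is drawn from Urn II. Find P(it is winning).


P(transfer winning) = 7/15; P(transfer losing) = 8/15
If winning transferred: Urn II has 9 winning of 16, so P(winning|winning moved) = 9/16
If losing transferred: Urn II has 8 winning of 16, so P(winning|losing moved) = 1/2
By total probability: P(winning) = 7/15*9/16 + 8/15*1/2 = 127/240

127/240


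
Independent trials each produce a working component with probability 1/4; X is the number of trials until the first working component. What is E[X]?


For geometric (trials until first success), E[X] = 1/p = 1/(1/4) = 4

4


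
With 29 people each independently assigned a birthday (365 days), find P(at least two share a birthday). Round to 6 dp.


P(all different) = prod((365-i)/365 for i=0..28) = 0.319031
P(at least one match) = 1 - 0.319031 = 0.680969

0.680969


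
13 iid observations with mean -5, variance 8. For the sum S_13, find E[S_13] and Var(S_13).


E[S_n] = n*mu = 13*-5 = -65
Var(S_n) = n*sigma^2 = 13*8 = 104

E[S_13]=-65, Var(S_13)=104


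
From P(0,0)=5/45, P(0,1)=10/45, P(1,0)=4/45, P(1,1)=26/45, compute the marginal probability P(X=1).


P(X=1) = P(1,0)+P(1,1) = 4/45 + 26/45 = 30/45 = 2/3

2/3


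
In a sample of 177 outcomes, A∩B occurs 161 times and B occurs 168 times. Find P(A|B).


P(A|B) = P(A∩B)/P(B) = (161/177)/(168/177) = 161/168 = 23/24

23/24


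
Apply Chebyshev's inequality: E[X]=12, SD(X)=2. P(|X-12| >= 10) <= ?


k = 10/2 = 5
Chebyshev: P(|X-mu| >= k*sigma) <= 1/k^2 = 1/5^2 = 1/25

1/25


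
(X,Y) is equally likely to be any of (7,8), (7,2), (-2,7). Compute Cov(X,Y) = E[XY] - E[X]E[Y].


E[X]=4, E[Y]=17/3, E[XY]=56/3
Cov(X,Y) = E[XY] - E[X]E[Y] = 56/3 - 4*17/3 = -4

-4


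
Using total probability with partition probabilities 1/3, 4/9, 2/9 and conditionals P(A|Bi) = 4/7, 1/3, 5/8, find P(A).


P(A) = P(A|B1)P(B1) + P(A|B2)P(B2) + P(A|B3)P(B3)
= 4/7*1/3 + 1/3*4/9 + 5/8*2/9
= 4/21 + 4/27 + 5/36 = 361/756

361/756


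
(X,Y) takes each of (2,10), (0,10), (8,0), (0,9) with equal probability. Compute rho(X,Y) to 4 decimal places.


Cov(X,Y) = -13.1250, Var(X) = 10.7500, Var(Y) = 17.6875
rho = Cov/(sqrt(VarX)*sqrt(VarY)) = -0.9518

-0.9518


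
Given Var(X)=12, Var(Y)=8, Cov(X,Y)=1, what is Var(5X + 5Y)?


Var(5X + 5Y) = 5^2*Var(X) + 5^2*Var(Y) + 2*5*5*Cov(X,Y)
= 25*12 + 25*8 + 50*1
= 300 + 200 + 50 = 550

550


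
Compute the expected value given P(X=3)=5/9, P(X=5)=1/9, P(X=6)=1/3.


E[X] = sum(x * P(x))
= 3*5/9 + 5*1/9 + 6*1/3
= 38/9

38/9


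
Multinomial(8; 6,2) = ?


8! = 40320
Denominator: 6!=720 * 2!=2
Coefficient = 40320 / 1440 = 28

28


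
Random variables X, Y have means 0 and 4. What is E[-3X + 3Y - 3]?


E[-3X + 3Y - 3] = -3*E[X] + 3*E[Y] - 3
= (-3)*(0) + (3)*(4) + (-3)
= 0 + 12 - 3 = 9

9


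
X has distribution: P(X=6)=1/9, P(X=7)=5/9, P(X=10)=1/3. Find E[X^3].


E[X^3] = sum(g(x)*P(x))
= 216*1/9 + 343*5/9 + 1000*1/3
= 4931/9

4931/9


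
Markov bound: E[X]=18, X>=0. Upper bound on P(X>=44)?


Markov: P(X >= a) <= E[X]/a
P(X >= 44) <= 18/44 = 9/22

9/22


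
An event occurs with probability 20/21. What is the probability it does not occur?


P(A') = 1 - P(A) = 1 - 20/21 = 1/21

1/21


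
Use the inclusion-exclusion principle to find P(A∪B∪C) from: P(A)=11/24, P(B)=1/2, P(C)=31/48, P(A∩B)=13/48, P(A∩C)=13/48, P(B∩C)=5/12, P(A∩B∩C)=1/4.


P(A∪B∪C) = P(A)+P(B)+P(C) - P(AB)-P(AC)-P(BC) + P(ABC)
= 11/24+1/2+31/48 - 13/48-13/48-5/12 + 1/4
= 43/48

43/48


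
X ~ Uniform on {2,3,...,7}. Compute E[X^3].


E[X^3] = (1/6) * sum(x^3 for x=2..7)
= 783/6 = 261/2

261/2


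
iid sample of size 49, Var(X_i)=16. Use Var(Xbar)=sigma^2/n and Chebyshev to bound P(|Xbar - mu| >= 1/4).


Var(Xbar) = Var(X)/n = 16/49
Chebyshev: P(|Xbar-mu| >= 1/4) <= Var(Xbar)/(1/4)^2 = (16/49)/(1/16) = 256/49
Bound exceeds 1, so trivial bound: 1

1


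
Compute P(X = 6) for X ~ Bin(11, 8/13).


P(X=6) = C(11,6) * p^6 * (1-p)^5
= 462 * 262144/4826809 * 3125/371293
= 378470400000/1792160394037

378470400000/1792160394037


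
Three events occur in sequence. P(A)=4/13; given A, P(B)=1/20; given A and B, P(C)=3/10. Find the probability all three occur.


P(A∩B∩C) = P(A) * P(B|A) * P(C|A∩B)
= 4/13 * 1/20 * 3/10
= 1/65 * 3/10 = 3/650

3/650


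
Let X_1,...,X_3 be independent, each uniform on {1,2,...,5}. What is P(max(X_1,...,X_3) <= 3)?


P(max <= 3) = P(all X_i <= 3) = (P(X_1 <= 3))^3
= (3/5)^3 = 27/125

27/125


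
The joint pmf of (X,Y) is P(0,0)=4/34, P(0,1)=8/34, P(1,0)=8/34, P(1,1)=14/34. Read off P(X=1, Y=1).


Read from table: P(X=1, Y=1) = 14/34 = 7/17

7/17


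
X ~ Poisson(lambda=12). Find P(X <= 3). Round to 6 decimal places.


P(X<=3) = e^(-12)*12^0/0! + e^(-12)*12^1/1! + e^(-12)*12^2/2! + e^(-12)*12^3/3!
≈ 0.0000061442 + 0.0000737305 + 0.0004423833 + 0.0017695332
= 0.0022917912
≈ 0.002292

0.002292


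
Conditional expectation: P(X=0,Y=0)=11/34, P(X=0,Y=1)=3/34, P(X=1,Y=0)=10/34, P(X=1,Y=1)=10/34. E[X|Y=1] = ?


P(Y=1) = 13/34
E[X|Y=1] = (0*3 + 1*10)/13 = 10/13

10/13


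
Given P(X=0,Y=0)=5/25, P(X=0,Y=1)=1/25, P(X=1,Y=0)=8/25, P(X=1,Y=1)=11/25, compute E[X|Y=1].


P(Y=1) = 12/25
E[X|Y=1] = (0*1 + 1*11)/12 = 11/12

11/12


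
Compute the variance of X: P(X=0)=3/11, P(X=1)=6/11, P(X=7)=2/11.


E[X] = 20/11, E[X^2] = 104/11
Var(X) = E[X^2] - (E[X])^2 = 104/11 - (20/11)^2 = 744/121

744/121


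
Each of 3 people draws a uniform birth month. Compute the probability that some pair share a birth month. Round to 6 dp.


P(all different) = prod((12-i)/12 for i=0..2) = 0.763889
P(at least one match) = 1 - 0.763889 = 0.236111

0.236111


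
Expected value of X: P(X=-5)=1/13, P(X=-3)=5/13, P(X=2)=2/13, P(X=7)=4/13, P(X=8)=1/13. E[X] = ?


E[X] = sum(x * P(x))
= -5*1/13 - 3*5/13 + 2*2/13 + 7*4/13 + 8*1/13
= 20/13

20/13


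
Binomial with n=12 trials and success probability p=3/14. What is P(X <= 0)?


P(X<=0) = P(X=0)
= 3138428376721/56693912375296
= 3138428376721/56693912375296

3138428376721/56693912375296


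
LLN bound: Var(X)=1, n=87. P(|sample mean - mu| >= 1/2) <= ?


Var(Xbar) = Var(X)/n = 1/87
Chebyshev: P(|Xbar-mu| >= 1/2) <= Var(Xbar)/(1/2)^2 = (1/87)/(1/4) = 4/87

4/87


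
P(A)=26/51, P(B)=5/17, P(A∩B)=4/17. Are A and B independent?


P(A)*P(B) = 26/51*5/17 = 130/867
P(A∩B) = 4/17 != 130/867, so not independent

No, A and B are not independent


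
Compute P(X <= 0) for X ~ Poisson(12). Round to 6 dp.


P(X<=0) = e^(-12)*12^0/0!
≈ 0.0000061442
≈ 0.000006

0.000006


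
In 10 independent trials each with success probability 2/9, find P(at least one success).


P(at least one) = 1 - P(none)
P(none) = (1 - 2/9)^10 = (7/9)^10 = 282475249/3486784401
P(at least one) = 1 - 282475249/3486784401 = 3204309152/3486784401

3204309152/3486784401


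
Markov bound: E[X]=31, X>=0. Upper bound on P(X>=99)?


Markov: P(X >= a) <= E[X]/a
P(X >= 99) <= 31/99

31/99


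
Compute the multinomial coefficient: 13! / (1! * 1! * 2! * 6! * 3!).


13! = 6227020800
Denominator: 1!=1 * 1!=1 * 2!=2 * 6!=720 * 3!=6
Coefficient = 6227020800 / 8640 = 720720

720720


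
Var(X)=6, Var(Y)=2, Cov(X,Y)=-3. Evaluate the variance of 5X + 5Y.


Var(5X + 5Y) = 5^2*Var(X) + 5^2*Var(Y) + 2*5*5*Cov(X,Y)
= 25*6 + 25*2 + 50*(-3)
= 150 + 50 - 150 = 50

50


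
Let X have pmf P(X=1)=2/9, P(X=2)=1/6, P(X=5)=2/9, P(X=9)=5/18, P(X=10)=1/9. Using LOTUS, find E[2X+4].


E[2X+4] = sum(g(x)*P(x))
= 6*2/9 + 8*1/6 + 14*2/9 + 22*5/18 + 24*1/9
= 131/9

131/9


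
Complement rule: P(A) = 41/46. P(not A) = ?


P(A') = 1 - P(A) = 1 - 41/46 = 5/46

5/46


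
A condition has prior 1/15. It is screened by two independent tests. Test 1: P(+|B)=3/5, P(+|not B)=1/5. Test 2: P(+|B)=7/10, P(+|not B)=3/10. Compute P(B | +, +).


After test 1: P(+) = 3/5*1/15 + 1/5*14/15 = 17/75
P(B|+) = (1/25)/(17/75) = 3/17
After test 2 (use post1 as new prior): P(+) = 7/10*3/17 + 3/10*14/17 = 63/170
P(B|+,+) = (21/170)/(63/170) = 1/3

1/3


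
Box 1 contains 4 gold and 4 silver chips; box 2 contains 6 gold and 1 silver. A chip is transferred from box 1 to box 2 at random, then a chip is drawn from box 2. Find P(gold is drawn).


P(transfer gold) = 4/8 = 1/2; P(transfer silver) = 1/2
If gold transferred: Urn II has 7 gold of 8, so P(gold|gold moved) = 7/8
If silver transferred: Urn II has 6 gold of 8, so P(gold|silver moved) = 3/4
By total probability: P(gold) = 1/2*7/8 + 1/2*3/4 = 13/16

13/16


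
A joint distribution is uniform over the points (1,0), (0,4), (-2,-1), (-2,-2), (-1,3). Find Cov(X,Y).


E[X]=-4/5, E[Y]=4/5, E[XY]=3/5
Cov(X,Y) = E[XY] - E[X]E[Y] = 3/5 + 4/5*4/5 = 31/25

31/25


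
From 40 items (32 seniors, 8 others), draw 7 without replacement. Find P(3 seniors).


P(X=3) = C(32,3)*C(8,4) / C(40,7)
= 4960*70 / 18643560
= 347200/18643560 = 8680/466089

8680/466089


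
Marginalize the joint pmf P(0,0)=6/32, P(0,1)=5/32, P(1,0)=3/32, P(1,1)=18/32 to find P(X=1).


P(X=1) = P(1,0)+P(1,1) = 3/32 + 18/32 = 21/32

21/32


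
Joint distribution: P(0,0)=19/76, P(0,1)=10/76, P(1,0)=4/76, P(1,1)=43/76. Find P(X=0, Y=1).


Read from table: P(X=0, Y=1) = 10/76 = 5/38

5/38


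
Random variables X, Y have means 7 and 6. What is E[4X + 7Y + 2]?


E[4X + 7Y + 2] = 4*E[X] + 7*E[Y] + 2
= (4)*(7) + (7)*(6) + (2)
= 28 + 42 + 2 = 72

72


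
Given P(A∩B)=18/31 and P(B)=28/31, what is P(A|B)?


P(A|B) = P(A∩B)/P(B) = (18/31)/(28/31) = 18/28 = 9/14

9/14


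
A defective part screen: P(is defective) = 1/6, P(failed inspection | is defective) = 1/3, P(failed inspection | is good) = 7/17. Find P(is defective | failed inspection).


P(A) = P(A|B)P(B) + P(A|B')P(B') = 1/3*1/6 + 7/17*5/6 = 61/153
P(B|A) = P(A|B)P(B)/P(A) = (1/18)/(61/153) = 17/122

17/122


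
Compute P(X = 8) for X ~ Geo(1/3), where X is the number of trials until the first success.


P(X=8) = (1-p)^7 * p = (2/3)^7 * 1/3
= 128/2187 * 1/3 = 128/6561

128/6561


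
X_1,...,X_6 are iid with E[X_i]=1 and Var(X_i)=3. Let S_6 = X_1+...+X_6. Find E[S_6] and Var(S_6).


E[S_n] = n*mu = 6*1 = 6
Var(S_n) = n*sigma^2 = 6*3 = 18

E[S_6]=6, Var(S_6)=18


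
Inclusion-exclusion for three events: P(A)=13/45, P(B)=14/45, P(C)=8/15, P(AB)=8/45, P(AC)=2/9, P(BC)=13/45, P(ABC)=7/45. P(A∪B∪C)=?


P(A∪B∪C) = P(A)+P(B)+P(C) - P(AB)-P(AC)-P(BC) + P(ABC)
= 13/45+14/45+8/15 - 8/45-2/9-13/45 + 7/45
= 3/5

3/5


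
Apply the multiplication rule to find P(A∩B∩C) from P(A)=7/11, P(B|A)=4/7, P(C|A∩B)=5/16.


P(A∩B∩C) = P(A) * P(B|A) * P(C|A∩B)
= 7/11 * 4/7 * 5/16
= 4/11 * 5/16 = 5/44

5/44


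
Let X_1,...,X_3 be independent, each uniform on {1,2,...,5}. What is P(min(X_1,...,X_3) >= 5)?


P(min >= 5) = P(all X_i >= 5) = (P(X_1 >= 5))^3
= (1/5)^3 = 1/125

1/125


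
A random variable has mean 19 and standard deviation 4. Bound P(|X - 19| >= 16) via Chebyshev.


k = 16/4 = 4
Chebyshev: P(|X-mu| >= k*sigma) <= 1/k^2 = 1/4^2 = 1/16

1/16


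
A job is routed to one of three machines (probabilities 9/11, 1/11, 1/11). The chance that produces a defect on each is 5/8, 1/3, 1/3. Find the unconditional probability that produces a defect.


P(A) = P(A|B1)P(B1) + P(A|B2)P(B2) + P(A|B3)P(B3)
= 5/8*9/11 + 1/3*1/11 + 1/3*1/11
= 45/88 + 1/33 + 1/33 = 151/264

151/264


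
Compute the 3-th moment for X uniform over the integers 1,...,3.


E[X^3] = (1/3) * sum(x^3 for x=1..3)
= 36/3 = 12

12


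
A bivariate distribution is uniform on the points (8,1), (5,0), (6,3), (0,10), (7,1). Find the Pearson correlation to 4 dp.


Cov(X,Y) = -9.0000, Var(X) = 7.7600, Var(Y) = 13.2000
rho = Cov/(sqrt(VarX)*sqrt(VarY)) = -0.8893

-0.8893


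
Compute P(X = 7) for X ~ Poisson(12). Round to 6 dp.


P(X=7) = e^(-12) * 12^7 / 7!
≈ 0.000006144212353 * 35831808 / 5040
≈ 0.043682

0.043682


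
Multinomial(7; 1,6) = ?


7! = 5040
Denominator: 1!=1 * 6!=720
Coefficient = 5040 / 720 = 7

7


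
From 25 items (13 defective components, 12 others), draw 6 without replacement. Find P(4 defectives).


P(X=4) = C(13,4)*C(12,2) / C(25,6)
= 715*66 / 177100
= 47190/177100 = 429/1610

429/1610


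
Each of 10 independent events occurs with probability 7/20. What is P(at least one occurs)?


P(at least one) = 1 - P(none)
P(none) = (1 - 7/20)^10 = (13/20)^10 = 137858491849/10240000000000
P(at least one) = 1 - 137858491849/10240000000000 = 10102141508151/10240000000000

10102141508151/10240000000000


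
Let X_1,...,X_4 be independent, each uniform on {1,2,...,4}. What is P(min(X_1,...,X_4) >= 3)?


P(min >= 3) = P(all X_i >= 3) = (P(X_1 >= 3))^4
= (2/4)^4 = (1/2)^4 = 1/16

1/16


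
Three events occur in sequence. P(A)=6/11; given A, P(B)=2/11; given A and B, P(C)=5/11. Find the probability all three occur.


P(A∩B∩C) = P(A) * P(B|A) * P(C|A∩B)
= 6/11 * 2/11 * 5/11
= 12/121 * 5/11 = 60/1331

60/1331


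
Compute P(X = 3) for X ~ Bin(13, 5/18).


P(X=3) = C(13,3) * p^3 * (1-p)^10
= 286 * 125/5832 * 137858491849/3570467226624
= 2464220541800875/10411482432835584

2464220541800875/10411482432835584


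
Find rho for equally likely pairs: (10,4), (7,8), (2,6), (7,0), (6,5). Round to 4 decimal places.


Cov(X,Y) = -1.8400, Var(X) = 6.6400, Var(Y) = 7.0400
rho = Cov/(sqrt(VarX)*sqrt(VarY)) = -0.2691

-0.2691


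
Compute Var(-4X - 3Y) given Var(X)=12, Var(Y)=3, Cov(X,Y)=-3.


Var(-4X - 3Y) = (-4)^2*Var(X) + (-3)^2*Var(Y) + 2*(-4)*(-3)*Cov(X,Y)
= 16*12 + 9*3 + 24*(-3)
= 192 + 27 - 72 = 147

147


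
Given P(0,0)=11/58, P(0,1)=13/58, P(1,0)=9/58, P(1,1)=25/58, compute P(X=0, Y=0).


Read from table: P(X=0, Y=0) = 11/58

11/58


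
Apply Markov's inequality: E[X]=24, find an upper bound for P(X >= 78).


Markov: P(X >= a) <= E[X]/a
P(X >= 78) <= 24/78 = 4/13

4/13


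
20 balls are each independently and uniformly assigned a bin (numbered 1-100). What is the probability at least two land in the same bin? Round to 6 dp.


P(all different) = prod((100-i)/100 for i=0..19) = 0.130400
P(at least one match) = 1 - 0.130400 = 0.869600

0.869600


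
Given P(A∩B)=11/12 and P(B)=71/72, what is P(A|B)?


P(A|B) = P(A∩B)/P(B) = (66/72)/(71/72) = 66/71

66/71


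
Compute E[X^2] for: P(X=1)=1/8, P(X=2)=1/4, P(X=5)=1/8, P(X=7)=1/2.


E[X^2] = sum(x^2 * P(x))
= 1*1/8 + 4*1/4 + 25*1/8 + 49*1/2
= 115/4

115/4


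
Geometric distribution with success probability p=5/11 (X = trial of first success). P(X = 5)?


P(X=5) = (1-p)^4 * p = (6/11)^4 * 5/11
= 1296/14641 * 5/11 = 6480/161051

6480/161051


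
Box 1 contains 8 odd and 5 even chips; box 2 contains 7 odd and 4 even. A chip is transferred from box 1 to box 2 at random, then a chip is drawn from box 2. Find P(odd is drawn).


P(transfer odd) = 8/13; P(transfer even) = 5/13
If odd transferred: Urn II has 8 odd of 12, so P(odd|odd moved) = 2/3
If even transferred: Urn II has 7 odd of 12, so P(odd|even moved) = 7/12
By total probability: P(odd) = 8/13*2/3 + 5/13*7/12 = 33/52

33/52


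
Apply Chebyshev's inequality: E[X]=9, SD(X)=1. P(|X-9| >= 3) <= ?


k = 3/1 = 3
Chebyshev: P(|X-mu| >= k*sigma) <= 1/k^2 = 1/3^2 = 1/9

1/9


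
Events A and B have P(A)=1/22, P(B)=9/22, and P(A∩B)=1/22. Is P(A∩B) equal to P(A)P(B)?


P(A)*P(B) = 1/22*9/22 = 9/484
P(A∩B) = 1/22 != 9/484, so not independent

No, A and B are not independent


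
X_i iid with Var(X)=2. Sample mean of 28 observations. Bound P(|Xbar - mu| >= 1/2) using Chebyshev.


Var(Xbar) = Var(X)/n = 2/28
Chebyshev: P(|Xbar-mu| >= 1/2) <= Var(Xbar)/(1/2)^2 = (1/14)/(1/4) = 2/7

2/7


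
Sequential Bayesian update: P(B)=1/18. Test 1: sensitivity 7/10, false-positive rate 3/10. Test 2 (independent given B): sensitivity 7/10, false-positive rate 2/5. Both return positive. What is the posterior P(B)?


After test 1: P(+) = 7/10*1/18 + 3/10*17/18 = 29/90
P(B|+) = (7/180)/(29/90) = 7/58
After test 2 (use post1 as new prior): P(+) = 7/10*7/58 + 2/5*51/58 = 253/580
P(B|+,+) = (49/580)/(253/580) = 49/253

49/253


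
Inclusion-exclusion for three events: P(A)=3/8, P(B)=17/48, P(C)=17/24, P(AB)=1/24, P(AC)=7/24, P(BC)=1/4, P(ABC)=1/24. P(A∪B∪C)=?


P(A∪B∪C) = P(A)+P(B)+P(C) - P(AB)-P(AC)-P(BC) + P(ABC)
= 3/8+17/48+17/24 - 1/24-7/24-1/4 + 1/24
= 43/48

43/48


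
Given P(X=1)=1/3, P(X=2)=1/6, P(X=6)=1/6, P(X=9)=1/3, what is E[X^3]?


E[X^3] = sum(g(x)*P(x))
= 1*1/3 + 8*1/6 + 216*1/6 + 729*1/3
= 842/3

842/3


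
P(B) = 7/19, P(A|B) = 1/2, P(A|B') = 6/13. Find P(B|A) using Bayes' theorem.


P(A) = P(A|B)P(B) + P(A|B')P(B') = 1/2*7/19 + 6/13*12/19 = 235/494
P(B|A) = P(A|B)P(B)/P(A) = (7/38)/(235/494) = 91/235

91/235


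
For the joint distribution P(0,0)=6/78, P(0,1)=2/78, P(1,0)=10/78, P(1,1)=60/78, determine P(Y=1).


P(Y=1) = P(0,1)+P(1,1) = 2/78 + 60/78 = 62/78 = 31/39

31/39


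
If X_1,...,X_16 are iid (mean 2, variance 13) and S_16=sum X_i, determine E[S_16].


E[S_n] = n*E[X_1] = 16*2 = 32

32


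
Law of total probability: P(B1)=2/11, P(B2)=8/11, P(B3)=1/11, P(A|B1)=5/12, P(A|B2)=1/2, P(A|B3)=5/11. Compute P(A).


P(A) = P(A|B1)P(B1) + P(A|B2)P(B2) + P(A|B3)P(B3)
= 5/12*2/11 + 1/2*8/11 + 5/11*1/11
= 5/66 + 4/11 + 5/121 = 349/726

349/726


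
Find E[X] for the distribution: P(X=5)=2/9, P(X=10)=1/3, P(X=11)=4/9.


E[X] = sum(x * P(x))
= 5*2/9 + 10*1/3 + 11*4/9
= 28/3

28/3


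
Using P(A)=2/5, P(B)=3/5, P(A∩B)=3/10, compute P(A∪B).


P(A∪B) = P(A) + P(B) - P(A∩B)
= 2/5 + 3/5 - 3/10 = 7/10

7/10


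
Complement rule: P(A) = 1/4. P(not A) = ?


P(A') = 1 - P(A) = 1 - 1/4 = 3/4

3/4


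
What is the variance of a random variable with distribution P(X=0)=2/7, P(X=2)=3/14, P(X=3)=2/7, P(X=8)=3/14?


E[X] = 3, E[X^2] = 120/7
Var(X) = E[X^2] - (E[X])^2 = 120/7 - (3)^2 = 57/7

57/7


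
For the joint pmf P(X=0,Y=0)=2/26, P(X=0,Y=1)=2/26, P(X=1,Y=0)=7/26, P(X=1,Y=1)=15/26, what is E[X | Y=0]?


P(Y=0) = 9/26
E[X|Y=0] = (0*2 + 1*7)/9 = 7/9

7/9


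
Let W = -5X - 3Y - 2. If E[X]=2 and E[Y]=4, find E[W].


E[-5X - 3Y - 2] = -5*E[X] - 3*E[Y] - 2
= (-5)*(2) + (-3)*(4) + (-2)
= -10 - 12 - 2 = -24

-24


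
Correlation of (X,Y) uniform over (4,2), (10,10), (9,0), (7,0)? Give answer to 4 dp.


Cov(X,Y) = 4.5000, Var(X) = 5.2500, Var(Y) = 17.0000
rho = Cov/(sqrt(VarX)*sqrt(VarY)) = 0.4763

0.4763


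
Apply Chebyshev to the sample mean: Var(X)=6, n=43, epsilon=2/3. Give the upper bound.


Var(Xbar) = Var(X)/n = 6/43
Chebyshev: P(|Xbar-mu| >= 2/3) <= Var(Xbar)/(2/3)^2 = (6/43)/(4/9) = 27/86

27/86


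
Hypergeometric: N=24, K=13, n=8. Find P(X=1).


P(X=1) = C(13,1)*C(11,7) / C(24,8)
= 13*330 / 735471
= 4290/735471 = 130/22287

130/22287


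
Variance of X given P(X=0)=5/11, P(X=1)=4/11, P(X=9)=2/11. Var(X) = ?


E[X] = 2, E[X^2] = 166/11
Var(X) = E[X^2] - (E[X])^2 = 166/11 - (2)^2 = 122/11

122/11


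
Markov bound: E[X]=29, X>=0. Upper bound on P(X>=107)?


Markov: P(X >= a) <= E[X]/a
P(X >= 107) <= 29/107

29/107


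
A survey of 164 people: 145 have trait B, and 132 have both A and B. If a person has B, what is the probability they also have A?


P(A|B) = P(A∩B)/P(B) = (132/164)/(145/164) = 132/145

132/145


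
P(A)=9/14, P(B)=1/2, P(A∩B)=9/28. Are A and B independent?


P(A)*P(B) = 9/14*1/2 = 9/28
P(A∩B) = 9/28, which equals P(A)P(B), so independent

Yes, A and B are independent


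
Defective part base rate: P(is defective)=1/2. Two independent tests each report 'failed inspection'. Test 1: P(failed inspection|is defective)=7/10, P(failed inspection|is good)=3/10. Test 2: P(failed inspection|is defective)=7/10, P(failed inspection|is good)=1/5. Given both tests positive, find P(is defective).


After test 1: P(+) = 7/10*1/2 + 3/10*1/2 = 1/2
P(B|+) = (7/20)/(1/2) = 7/10
After test 2 (use post1 as new prior): P(+) = 7/10*7/10 + 1/5*3/10 = 11/20
P(B|+,+) = (49/100)/(11/20) = 49/55

49/55


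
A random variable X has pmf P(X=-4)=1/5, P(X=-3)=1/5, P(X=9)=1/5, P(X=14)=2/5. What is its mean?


E[X] = sum(x * P(x))
= -4*1/5 - 3*1/5 + 9*1/5 + 14*2/5
= 6

6


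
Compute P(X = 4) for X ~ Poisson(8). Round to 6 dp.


P(X=4) = e^(-8) * 8^4 / 4!
≈ 0.0003354626279 * 4096 / 24
≈ 0.057252

0.057252


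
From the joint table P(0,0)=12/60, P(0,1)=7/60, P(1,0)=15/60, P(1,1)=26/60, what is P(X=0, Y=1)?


Read from table: P(X=0, Y=1) = 7/60

7/60


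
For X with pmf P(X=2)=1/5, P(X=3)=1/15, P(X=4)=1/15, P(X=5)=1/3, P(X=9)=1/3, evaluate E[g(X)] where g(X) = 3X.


E[3X] = sum(g(x)*P(x))
= 6*1/5 + 9*1/15 + 12*1/15 + 15*1/3 + 27*1/3
= 83/5

83/5


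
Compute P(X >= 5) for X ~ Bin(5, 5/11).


P(X>=5) = P(X=5)
= 3125/161051
= 3125/161051

3125/161051


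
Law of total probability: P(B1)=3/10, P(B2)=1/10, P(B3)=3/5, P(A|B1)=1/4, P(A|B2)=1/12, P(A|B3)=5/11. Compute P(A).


P(A) = P(A|B1)P(B1) + P(A|B2)P(B2) + P(A|B3)P(B3)
= 1/4*3/10 + 1/12*1/10 + 5/11*3/5
= 3/40 + 1/120 + 3/11 = 47/132

47/132


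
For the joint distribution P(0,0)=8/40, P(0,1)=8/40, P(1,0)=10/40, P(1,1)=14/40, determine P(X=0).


P(X=0) = P(0,0)+P(0,1) = 8/40 + 8/40 = 16/40 = 2/5

2/5


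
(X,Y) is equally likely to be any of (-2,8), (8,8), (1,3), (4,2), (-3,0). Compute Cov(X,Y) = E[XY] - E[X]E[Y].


E[X]=8/5, E[Y]=21/5, E[XY]=59/5
Cov(X,Y) = E[XY] - E[X]E[Y] = 59/5 - 8/5*21/5 = 127/25

127/25


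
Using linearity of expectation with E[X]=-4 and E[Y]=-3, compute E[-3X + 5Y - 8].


E[-3X + 5Y - 8] = -3*E[X] + 5*E[Y] - 8
= (-3)*(-4) + (5)*(-3) + (-8)
= 12 - 15 - 8 = -11

-11


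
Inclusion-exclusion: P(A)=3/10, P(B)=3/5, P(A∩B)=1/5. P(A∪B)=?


P(A∪B) = P(A) + P(B) - P(A∩B)
= 3/10 + 3/5 - 1/5 = 7/10

7/10


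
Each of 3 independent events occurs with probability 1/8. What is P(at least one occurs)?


P(at least one) = 1 - P(none)
P(none) = (1 - 1/8)^3 = (7/8)^3 = 343/512
P(at least one) = 1 - 343/512 = 169/512

169/512


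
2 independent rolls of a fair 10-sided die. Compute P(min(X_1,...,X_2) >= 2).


P(min >= 2) = P(all X_i >= 2) = (P(X_1 >= 2))^2
= (9/10)^2 = 81/100

81/100


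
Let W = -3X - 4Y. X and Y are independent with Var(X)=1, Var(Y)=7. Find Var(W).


Independence => Cov(X,Y)=0
Var(-3X - 4Y) = (-3)^2*Var(X) + (-4)^2*Var(Y)
= 9*1 + 16*7 = 121

121


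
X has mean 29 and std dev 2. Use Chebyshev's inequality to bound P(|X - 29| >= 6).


k = 6/2 = 3
Chebyshev: P(|X-mu| >= k*sigma) <= 1/k^2 = 1/3^2 = 1/9

1/9


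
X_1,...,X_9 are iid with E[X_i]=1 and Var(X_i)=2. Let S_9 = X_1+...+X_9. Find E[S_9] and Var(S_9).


E[S_n] = n*mu = 9*1 = 9
Var(S_n) = n*sigma^2 = 9*2 = 18

E[S_9]=9, Var(S_9)=18


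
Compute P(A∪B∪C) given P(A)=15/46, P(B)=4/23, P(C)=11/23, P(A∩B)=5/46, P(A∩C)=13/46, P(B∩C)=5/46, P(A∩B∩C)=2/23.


P(A∪B∪C) = P(A)+P(B)+P(C) - P(AB)-P(AC)-P(BC) + P(ABC)
= 15/46+4/23+11/23 - 5/46-13/46-5/46 + 2/23
= 13/23

13/23


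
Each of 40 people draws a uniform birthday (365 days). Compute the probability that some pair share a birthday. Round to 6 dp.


P(all different) = prod((365-i)/365 for i=0..39) = 0.108768
P(at least one match) = 1 - 0.108768 = 0.891232

0.891232


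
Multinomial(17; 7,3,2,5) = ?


17! = 355687428096000
Denominator: 7!=5040 * 3!=6 * 2!=2 * 5!=120
Coefficient = 355687428096000 / 7257600 = 49008960

49008960


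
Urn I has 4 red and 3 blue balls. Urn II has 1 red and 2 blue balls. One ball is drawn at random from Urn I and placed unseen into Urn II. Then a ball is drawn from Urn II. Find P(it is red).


P(transfer red) = 4/7; P(transfer blue) = 3/7
If red transferred: Urn II has 2 red of 4, so P(red|red moved) = 1/2
If blue transferred: Urn II has 1 red of 4, so P(red|blue moved) = 1/4
By total probability: P(red) = 4/7*1/2 + 3/7*1/4 = 11/28

11/28


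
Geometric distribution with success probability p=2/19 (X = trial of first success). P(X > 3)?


P(X > 3) = P(first 3 trials all fail) = (1-p)^3 = (17/19)^3 = 4913/6859

4913/6859
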